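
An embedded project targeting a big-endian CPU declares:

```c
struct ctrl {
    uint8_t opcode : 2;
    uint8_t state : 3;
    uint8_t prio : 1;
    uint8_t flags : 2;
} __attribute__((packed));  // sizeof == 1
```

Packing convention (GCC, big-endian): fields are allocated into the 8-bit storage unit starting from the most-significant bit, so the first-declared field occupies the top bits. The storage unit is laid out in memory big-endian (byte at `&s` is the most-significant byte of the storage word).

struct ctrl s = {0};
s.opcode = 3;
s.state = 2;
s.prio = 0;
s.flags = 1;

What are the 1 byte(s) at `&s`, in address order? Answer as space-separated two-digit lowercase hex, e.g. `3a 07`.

[6+:2] opcode=3 & 0x3 = 0x3; word=0xc0
[3+:3] state=2 & 0x7 = 0x2; word=0xd0
[2+:1] prio=0 & 0x1 = 0x0; word=0xd0
[0+:2] flags=1 & 0x3 = 0x1; word=0xd1
word = 0xd1 → big-endian bytes:
  [0]=0xd1

d1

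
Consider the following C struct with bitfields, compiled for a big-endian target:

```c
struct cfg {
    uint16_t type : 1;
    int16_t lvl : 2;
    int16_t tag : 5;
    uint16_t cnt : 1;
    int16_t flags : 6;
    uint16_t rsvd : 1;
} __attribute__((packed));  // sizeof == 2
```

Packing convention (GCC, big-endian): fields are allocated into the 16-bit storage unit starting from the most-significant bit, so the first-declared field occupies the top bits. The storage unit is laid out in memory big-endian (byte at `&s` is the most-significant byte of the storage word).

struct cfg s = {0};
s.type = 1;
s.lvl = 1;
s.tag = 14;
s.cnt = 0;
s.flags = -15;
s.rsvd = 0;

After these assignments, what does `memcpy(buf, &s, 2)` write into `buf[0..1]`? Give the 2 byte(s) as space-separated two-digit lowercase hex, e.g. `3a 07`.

type:1 = 1 → 0x1 << 15 → word 0x8000
lvl:2 = 1 → 0x1 << 13 → word 0xa000
tag:5 = 14 → 0xe << 8 → word 0xae00
cnt:1 = 0 → 0x0 << 7 → word 0xae00
flags:6 = -15 → 0x31 << 1 → word 0xae62
rsvd:1 = 0 → 0x0 << 0 → word 0xae62
word = 0xae62 → big-endian bytes:
  [0]=0xae  [1]=0x62

ae 62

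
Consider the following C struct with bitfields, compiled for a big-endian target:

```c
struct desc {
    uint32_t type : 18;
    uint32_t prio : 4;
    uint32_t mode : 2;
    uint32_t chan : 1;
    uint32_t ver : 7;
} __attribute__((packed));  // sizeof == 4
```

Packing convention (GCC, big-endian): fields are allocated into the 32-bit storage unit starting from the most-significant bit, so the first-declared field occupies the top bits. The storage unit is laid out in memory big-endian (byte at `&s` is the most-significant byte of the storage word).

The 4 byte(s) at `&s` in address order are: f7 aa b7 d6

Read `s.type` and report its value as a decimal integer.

[0]=0xf7 [1]=0xaa [2]=0xb7 [3]=0xd6 (big-endian) → word 0xf7aab7d6
type:18 @ bit 14 → (0xf7aab7d6>>14)&0x3ffff = 0x3deaa  ←
prio:4 @ bit 10 → (0xf7aab7d6>>10)&0xf = 0xd
mode:2 @ bit 8 → (0xf7aab7d6>>8)&0x3 = 0x3
chan:1 @ bit 7 → (0xf7aab7d6>>7)&0x1 = 0x1
ver:7 @ bit 0 → (0xf7aab7d6>>0)&0x7f = 0x56

253610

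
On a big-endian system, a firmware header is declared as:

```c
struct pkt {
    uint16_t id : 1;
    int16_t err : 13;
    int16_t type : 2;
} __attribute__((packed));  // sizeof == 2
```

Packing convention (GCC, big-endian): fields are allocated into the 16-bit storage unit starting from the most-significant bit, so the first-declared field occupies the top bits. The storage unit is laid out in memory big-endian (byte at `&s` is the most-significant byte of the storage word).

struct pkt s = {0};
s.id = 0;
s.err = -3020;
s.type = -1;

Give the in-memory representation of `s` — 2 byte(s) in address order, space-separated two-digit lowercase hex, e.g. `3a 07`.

id (1b) val=0 bits=0x0 at bit 15: 0x0000
err (13b) val=-3020 bits=0x1434 at bit 2: 0x50d0
type (2b) val=-1 bits=0x3 at bit 0: 0x50d3
word = 0x50d3 → big-endian bytes:
  [0]=0x50  [1]=0xd3

50 d3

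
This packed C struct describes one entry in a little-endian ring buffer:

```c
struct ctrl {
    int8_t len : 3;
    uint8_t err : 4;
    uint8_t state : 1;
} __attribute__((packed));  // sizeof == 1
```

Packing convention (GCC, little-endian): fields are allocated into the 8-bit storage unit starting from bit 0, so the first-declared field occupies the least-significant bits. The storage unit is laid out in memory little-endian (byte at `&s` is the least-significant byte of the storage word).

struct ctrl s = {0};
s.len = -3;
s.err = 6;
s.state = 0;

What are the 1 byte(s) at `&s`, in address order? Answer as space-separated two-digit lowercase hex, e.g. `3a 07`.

[0+:3] len=-3 & 0x7 = 0x5; word=0x05
[3+:4] err=6 & 0xf = 0x6; word=0x35
[7+:1] state=0 & 0x1 = 0x0; word=0x35
word = 0x35 → little-endian bytes:
  [0]=0x35

35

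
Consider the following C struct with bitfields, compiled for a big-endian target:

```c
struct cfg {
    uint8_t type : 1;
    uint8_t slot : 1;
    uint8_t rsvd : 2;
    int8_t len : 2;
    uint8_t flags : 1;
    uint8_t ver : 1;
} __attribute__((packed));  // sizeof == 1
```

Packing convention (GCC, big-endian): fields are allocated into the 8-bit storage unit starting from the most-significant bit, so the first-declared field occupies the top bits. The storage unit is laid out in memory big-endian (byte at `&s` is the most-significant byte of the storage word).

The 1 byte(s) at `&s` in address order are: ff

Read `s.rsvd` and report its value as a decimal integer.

3

[0]=0xff (big-endian) → word 0xff
type:1 @ bit 7 → (0xff>>7)&0x1 = 0x1
slot:1 @ bit 6 → (0xff>>6)&0x1 = 0x1
rsvd:2 @ bit 4 → (0xff>>4)&0x3 = 0x3  ←
len:2 @ bit 2 → (0xff>>2)&0x3 = 0x3
flags:1 @ bit 1 → (0xff>>1)&0x1 = 0x1
ver:1 @ bit 0 → (0xff>>0)&0x1 = 0x1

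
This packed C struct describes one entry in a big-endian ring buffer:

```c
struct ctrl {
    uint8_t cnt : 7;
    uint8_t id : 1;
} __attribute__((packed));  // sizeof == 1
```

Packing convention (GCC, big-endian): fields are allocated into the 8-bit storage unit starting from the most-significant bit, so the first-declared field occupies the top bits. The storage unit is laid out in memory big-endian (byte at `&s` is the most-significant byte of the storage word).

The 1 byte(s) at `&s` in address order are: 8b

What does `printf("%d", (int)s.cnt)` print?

[0]=0x8b (big-endian) → word 0x8b
cnt [1+:7] = (word>>1) & 0x7f = 69  ←
id [0+:1] = (word>>0) & 0x1 = 1

69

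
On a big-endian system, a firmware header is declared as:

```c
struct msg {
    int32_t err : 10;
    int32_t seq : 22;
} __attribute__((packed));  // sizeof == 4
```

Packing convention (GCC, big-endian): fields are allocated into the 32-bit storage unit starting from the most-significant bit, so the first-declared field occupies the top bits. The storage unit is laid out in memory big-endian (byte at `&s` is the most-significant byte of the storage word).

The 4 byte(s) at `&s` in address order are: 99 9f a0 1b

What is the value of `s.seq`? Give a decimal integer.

[0]=0x99 [1]=0x9f [2]=0xa0 [3]=0x1b (big-endian) → word 0x999fa01b
err [22+:10] = (word>>22) & 0x3ff = 614
seq [0+:22] = (word>>0) & 0x3fffff = 2072603  ←
seq signed 22b, MSB=0: value = 2072603

2072603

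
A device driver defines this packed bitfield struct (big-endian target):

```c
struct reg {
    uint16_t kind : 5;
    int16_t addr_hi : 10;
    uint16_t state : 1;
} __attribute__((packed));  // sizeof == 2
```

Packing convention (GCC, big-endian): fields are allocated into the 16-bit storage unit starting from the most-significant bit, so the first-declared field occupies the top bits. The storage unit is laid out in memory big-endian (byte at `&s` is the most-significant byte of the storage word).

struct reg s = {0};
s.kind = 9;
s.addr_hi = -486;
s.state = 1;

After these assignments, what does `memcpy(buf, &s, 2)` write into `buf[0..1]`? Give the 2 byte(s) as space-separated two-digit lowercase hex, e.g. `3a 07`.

4c 35

kind (5b) val=9 bits=0x9 at bit 11: 0x4800
addr_hi (10b) val=-486 bits=0x21a at bit 1: 0x4c34
state (1b) val=1 bits=0x1 at bit 0: 0x4c35
word = 0x4c35 → big-endian bytes:
  [0]=0x4c  [1]=0x35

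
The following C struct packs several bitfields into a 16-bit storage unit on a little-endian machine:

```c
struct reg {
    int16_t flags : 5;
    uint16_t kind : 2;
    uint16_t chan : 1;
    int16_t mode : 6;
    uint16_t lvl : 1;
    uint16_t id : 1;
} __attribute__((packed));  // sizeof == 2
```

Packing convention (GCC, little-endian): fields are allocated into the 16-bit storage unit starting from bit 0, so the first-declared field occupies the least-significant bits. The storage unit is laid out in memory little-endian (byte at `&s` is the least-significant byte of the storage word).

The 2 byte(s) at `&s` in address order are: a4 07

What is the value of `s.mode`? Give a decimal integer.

7

[0]=0xa4 [1]=0x07 (little-endian) → word 0x07a4
flags [0+:5] = (word>>0) & 0x1f = 4
kind [5+:2] = (word>>5) & 0x3 = 1
chan [7+:1] = (word>>7) & 0x1 = 1
mode [8+:6] = (word>>8) & 0x3f = 7  ←
lvl [14+:1] = (word>>14) & 0x1 = 0
id [15+:1] = (word>>15) & 0x1 = 0
mode signed 6b, MSB=0: value = 7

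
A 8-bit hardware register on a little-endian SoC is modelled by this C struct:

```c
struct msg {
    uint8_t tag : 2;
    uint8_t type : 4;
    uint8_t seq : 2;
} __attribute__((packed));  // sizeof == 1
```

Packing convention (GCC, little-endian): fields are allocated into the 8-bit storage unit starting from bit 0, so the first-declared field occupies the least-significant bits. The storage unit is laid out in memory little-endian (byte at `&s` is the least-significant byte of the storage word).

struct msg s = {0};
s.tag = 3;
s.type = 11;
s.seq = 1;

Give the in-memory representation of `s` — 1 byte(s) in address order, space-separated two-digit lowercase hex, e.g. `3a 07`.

6f

tag (2b) val=3 bits=0x3 at bit 0: 0x03
type (4b) val=11 bits=0xb at bit 2: 0x2f
seq (2b) val=1 bits=0x1 at bit 6: 0x6f
word = 0x6f → little-endian bytes:
  [0]=0x6f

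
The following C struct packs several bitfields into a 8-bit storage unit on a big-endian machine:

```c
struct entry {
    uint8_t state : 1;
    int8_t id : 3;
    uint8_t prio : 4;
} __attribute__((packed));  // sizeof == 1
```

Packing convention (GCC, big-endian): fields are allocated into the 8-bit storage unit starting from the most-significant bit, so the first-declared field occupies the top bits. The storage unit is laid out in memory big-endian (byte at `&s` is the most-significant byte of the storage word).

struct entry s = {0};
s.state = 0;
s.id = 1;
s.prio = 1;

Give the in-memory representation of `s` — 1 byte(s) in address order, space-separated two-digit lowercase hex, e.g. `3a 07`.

[7+:1] state=0 & 0x1 = 0x0; word=0x00
[4+:3] id=1 & 0x7 = 0x1; word=0x10
[0+:4] prio=1 & 0xf = 0x1; word=0x11
word = 0x11 → big-endian bytes:
  [0]=0x11

11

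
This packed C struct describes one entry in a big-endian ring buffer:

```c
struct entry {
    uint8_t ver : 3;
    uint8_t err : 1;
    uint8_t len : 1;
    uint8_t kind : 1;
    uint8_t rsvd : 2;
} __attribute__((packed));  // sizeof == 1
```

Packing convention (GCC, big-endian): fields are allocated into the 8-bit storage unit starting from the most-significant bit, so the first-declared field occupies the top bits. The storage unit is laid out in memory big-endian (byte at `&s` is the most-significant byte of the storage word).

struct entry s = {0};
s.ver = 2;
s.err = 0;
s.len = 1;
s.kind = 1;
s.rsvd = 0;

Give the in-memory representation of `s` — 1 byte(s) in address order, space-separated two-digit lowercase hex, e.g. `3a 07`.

4c

[5+:3] ver=2 & 0x7 = 0x2; word=0x40
[4+:1] err=0 & 0x1 = 0x0; word=0x40
[3+:1] len=1 & 0x1 = 0x1; word=0x48
[2+:1] kind=1 & 0x1 = 0x1; word=0x4c
[0+:2] rsvd=0 & 0x3 = 0x0; word=0x4c
word = 0x4c → big-endian bytes:
  [0]=0x4c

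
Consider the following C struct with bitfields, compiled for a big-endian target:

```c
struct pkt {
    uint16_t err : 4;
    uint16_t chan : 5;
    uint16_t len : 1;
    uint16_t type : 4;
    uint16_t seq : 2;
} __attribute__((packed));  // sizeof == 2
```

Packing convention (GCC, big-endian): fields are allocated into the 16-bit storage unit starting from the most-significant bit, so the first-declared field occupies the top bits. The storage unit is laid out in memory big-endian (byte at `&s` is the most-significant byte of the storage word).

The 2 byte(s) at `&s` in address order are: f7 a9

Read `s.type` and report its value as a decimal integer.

[0]=0xf7 [1]=0xa9 (big-endian) → word 0xf7a9
err [12+:4] = (word>>12) & 0xf = 15
chan [7+:5] = (word>>7) & 0x1f = 15
len [6+:1] = (word>>6) & 0x1 = 0
type [2+:4] = (word>>2) & 0xf = 10  ←
seq [0+:2] = (word>>0) & 0x3 = 1

10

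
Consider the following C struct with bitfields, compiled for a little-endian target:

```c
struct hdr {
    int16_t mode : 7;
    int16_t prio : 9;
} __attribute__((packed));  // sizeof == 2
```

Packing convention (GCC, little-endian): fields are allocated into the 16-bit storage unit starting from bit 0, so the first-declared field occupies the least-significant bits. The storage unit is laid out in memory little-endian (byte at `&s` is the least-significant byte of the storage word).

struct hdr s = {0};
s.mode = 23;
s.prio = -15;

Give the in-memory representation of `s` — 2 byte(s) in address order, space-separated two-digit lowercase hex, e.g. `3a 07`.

97 f8

[0+:7] mode=23 & 0x7f = 0x17; word=0x0017
[7+:9] prio=-15 & 0x1ff = 0x1f1; word=0xf897
word = 0xf897 → little-endian bytes:
  [0]=0x97  [1]=0xf8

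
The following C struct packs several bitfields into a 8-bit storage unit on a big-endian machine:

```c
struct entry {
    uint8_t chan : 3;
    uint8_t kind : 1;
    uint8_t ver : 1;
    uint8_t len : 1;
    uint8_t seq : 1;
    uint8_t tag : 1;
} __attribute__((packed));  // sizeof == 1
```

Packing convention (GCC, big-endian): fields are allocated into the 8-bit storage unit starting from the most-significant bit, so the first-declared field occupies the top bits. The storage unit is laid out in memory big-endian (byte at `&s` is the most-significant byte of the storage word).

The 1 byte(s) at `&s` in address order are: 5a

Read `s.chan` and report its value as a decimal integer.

2

[0]=0x5a (big-endian) → word 0x5a
chan:3 @ bit 5 → (0x5a>>5)&0x7 = 0x2  ←
kind:1 @ bit 4 → (0x5a>>4)&0x1 = 0x1
ver:1 @ bit 3 → (0x5a>>3)&0x1 = 0x1
len:1 @ bit 2 → (0x5a>>2)&0x1 = 0x0
seq:1 @ bit 1 → (0x5a>>1)&0x1 = 0x1
tag:1 @ bit 0 → (0x5a>>0)&0x1 = 0x0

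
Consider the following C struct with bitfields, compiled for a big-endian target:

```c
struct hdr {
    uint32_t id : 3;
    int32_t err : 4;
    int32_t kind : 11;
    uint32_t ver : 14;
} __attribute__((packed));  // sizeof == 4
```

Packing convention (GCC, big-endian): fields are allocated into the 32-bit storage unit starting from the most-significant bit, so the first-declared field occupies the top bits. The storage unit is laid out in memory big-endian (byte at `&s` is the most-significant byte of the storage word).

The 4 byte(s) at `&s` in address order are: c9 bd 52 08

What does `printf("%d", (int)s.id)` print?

6

[0]=0xc9 [1]=0xbd [2]=0x52 [3]=0x08 (big-endian) → word 0xc9bd5208
id:3 @ bit 29 → (0xc9bd5208>>29)&0x7 = 0x6  ←
err:4 @ bit 25 → (0xc9bd5208>>25)&0xf = 0x4
kind:11 @ bit 14 → (0xc9bd5208>>14)&0x7ff = 0x6f5
ver:14 @ bit 0 → (0xc9bd5208>>0)&0x3fff = 0x1208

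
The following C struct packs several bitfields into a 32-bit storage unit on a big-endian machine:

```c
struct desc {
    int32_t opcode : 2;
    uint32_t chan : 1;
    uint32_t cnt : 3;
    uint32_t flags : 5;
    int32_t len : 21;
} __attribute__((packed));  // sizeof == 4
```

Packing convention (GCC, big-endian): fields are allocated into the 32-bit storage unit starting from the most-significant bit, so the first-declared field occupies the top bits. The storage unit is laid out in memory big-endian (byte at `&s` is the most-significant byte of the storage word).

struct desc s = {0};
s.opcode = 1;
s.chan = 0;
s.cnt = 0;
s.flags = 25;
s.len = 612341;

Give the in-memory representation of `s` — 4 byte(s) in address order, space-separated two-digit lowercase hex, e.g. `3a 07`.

43 29 57 f5

opcode (2b) val=1 bits=0x1 at bit 30: 0x40000000
chan (1b) val=0 bits=0x0 at bit 29: 0x40000000
cnt (3b) val=0 bits=0x0 at bit 26: 0x40000000
flags (5b) val=25 bits=0x19 at bit 21: 0x43200000
len (21b) val=612341 bits=0x957f5 at bit 0: 0x432957f5
word = 0x432957f5 → big-endian bytes:
  [0]=0x43  [1]=0x29  [2]=0x57  [3]=0xf5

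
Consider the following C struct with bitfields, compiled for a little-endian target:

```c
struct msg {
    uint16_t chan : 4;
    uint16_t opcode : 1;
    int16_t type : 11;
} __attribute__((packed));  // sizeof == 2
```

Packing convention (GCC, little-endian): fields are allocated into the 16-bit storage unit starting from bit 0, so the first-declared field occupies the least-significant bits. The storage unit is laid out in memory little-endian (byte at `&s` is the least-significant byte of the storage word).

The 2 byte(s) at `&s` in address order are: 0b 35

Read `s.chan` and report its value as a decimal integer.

11

[0]=0x0b [1]=0x35 (little-endian) → word 0x350b
chan [0+:4] = (word>>0) & 0xf = 11  ←
opcode [4+:1] = (word>>4) & 0x1 = 0
type [5+:11] = (word>>5) & 0x7ff = 424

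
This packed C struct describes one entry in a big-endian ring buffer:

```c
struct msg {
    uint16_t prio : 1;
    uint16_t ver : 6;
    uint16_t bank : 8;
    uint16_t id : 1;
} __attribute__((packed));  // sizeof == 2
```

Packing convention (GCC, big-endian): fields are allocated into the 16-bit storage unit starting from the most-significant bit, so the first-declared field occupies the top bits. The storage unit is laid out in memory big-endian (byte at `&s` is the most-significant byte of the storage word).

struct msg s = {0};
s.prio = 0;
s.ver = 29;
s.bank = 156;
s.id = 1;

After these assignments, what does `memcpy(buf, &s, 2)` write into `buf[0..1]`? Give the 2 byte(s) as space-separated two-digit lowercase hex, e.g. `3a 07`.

prio:1 = 0 → 0x0 << 15 → word 0x0000
ver:6 = 29 → 0x1d << 9 → word 0x3a00
bank:8 = 156 → 0x9c << 1 → word 0x3b38
id:1 = 1 → 0x1 << 0 → word 0x3b39
word = 0x3b39 → big-endian bytes:
  [0]=0x3b  [1]=0x39

3b 39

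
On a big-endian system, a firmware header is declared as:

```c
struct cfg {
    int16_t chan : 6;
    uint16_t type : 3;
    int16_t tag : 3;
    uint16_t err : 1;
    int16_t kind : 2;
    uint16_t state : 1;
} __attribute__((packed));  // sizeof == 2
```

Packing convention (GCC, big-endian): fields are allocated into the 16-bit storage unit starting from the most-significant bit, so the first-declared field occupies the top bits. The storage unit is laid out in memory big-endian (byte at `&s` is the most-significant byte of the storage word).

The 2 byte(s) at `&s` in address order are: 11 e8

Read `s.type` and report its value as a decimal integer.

3

[0]=0x11 [1]=0xe8 (big-endian) → word 0x11e8
chan:6 @ bit 10 → (0x11e8>>10)&0x3f = 0x4
type:3 @ bit 7 → (0x11e8>>7)&0x7 = 0x3  ←
tag:3 @ bit 4 → (0x11e8>>4)&0x7 = 0x6
err:1 @ bit 3 → (0x11e8>>3)&0x1 = 0x1
kind:2 @ bit 1 → (0x11e8>>1)&0x3 = 0x0
state:1 @ bit 0 → (0x11e8>>0)&0x1 = 0x0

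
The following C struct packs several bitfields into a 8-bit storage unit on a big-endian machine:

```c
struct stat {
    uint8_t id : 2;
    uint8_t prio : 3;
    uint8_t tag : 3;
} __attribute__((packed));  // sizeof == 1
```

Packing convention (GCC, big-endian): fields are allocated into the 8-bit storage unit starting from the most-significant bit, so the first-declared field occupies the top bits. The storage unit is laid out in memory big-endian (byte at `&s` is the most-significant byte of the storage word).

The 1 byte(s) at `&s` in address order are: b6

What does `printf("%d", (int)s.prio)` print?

[0]=0xb6 (big-endian) → word 0xb6
id:2 @ bit 6 → (0xb6>>6)&0x3 = 0x2
prio:3 @ bit 3 → (0xb6>>3)&0x7 = 0x6  ←
tag:3 @ bit 0 → (0xb6>>0)&0x7 = 0x6

6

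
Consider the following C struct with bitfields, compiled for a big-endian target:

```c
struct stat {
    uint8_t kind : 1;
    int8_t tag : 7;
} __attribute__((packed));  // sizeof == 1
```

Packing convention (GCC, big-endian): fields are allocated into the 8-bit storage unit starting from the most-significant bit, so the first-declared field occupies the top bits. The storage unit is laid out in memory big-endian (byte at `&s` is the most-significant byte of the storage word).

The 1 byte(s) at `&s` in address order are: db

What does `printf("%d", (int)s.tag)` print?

[0]=0xdb (big-endian) → word 0xdb
kind:1 @ bit 7 → (0xdb>>7)&0x1 = 0x1
tag:7 @ bit 0 → (0xdb>>0)&0x7f = 0x5b  ←
tag signed 7b, MSB=1: 91 - 128 = -37

-37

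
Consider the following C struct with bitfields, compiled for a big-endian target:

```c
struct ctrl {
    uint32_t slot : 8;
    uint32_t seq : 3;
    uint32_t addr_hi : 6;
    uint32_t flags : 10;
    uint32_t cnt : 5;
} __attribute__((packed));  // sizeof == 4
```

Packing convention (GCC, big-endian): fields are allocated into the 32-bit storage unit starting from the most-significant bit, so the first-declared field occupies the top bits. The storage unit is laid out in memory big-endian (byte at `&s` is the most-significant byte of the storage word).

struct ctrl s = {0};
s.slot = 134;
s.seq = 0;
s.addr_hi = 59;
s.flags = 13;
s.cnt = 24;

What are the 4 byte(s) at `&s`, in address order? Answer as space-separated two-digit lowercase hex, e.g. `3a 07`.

86 1d 81 b8

slot:8 = 134 → 0x86 << 24 → word 0x86000000
seq:3 = 0 → 0x0 << 21 → word 0x86000000
addr_hi:6 = 59 → 0x3b << 15 → word 0x861d8000
flags:10 = 13 → 0xd << 5 → word 0x861d81a0
cnt:5 = 24 → 0x18 << 0 → word 0x861d81b8
word = 0x861d81b8 → big-endian bytes:
  [0]=0x86  [1]=0x1d  [2]=0x81  [3]=0xb8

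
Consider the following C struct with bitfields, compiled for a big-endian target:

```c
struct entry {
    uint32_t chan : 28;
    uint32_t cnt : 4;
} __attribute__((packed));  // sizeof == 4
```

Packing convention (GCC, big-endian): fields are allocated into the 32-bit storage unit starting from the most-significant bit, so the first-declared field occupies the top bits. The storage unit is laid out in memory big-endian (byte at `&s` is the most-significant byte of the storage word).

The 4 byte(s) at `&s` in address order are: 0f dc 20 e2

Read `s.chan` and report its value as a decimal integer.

16630286

[0]=0x0f [1]=0xdc [2]=0x20 [3]=0xe2 (big-endian) → word 0x0fdc20e2
chan:28 @ bit 4 → (0x0fdc20e2>>4)&0xfffffff = 0xfdc20e  ←
cnt:4 @ bit 0 → (0x0fdc20e2>>0)&0xf = 0x2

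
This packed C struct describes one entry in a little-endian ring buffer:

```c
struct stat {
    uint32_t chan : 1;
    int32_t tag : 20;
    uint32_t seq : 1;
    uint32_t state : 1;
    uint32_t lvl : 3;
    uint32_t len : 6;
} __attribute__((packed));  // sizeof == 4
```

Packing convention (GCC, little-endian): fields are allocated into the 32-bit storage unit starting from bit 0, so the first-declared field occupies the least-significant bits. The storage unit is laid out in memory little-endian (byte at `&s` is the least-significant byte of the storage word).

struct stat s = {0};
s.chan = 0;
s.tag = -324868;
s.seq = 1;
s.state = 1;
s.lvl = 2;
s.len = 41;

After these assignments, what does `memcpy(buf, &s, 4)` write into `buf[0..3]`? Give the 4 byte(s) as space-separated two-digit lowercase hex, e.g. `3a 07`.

f8 15 76 a5

chan:1 = 0 → 0x0 << 0 → word 0x00000000
tag:20 = -324868 → 0xb0afc << 1 → word 0x001615f8
seq:1 = 1 → 0x1 << 21 → word 0x003615f8
state:1 = 1 → 0x1 << 22 → word 0x007615f8
lvl:3 = 2 → 0x2 << 23 → word 0x017615f8
len:6 = 41 → 0x29 << 26 → word 0xa57615f8
word = 0xa57615f8 → little-endian bytes:
  [0]=0xf8  [1]=0x15  [2]=0x76  [3]=0xa5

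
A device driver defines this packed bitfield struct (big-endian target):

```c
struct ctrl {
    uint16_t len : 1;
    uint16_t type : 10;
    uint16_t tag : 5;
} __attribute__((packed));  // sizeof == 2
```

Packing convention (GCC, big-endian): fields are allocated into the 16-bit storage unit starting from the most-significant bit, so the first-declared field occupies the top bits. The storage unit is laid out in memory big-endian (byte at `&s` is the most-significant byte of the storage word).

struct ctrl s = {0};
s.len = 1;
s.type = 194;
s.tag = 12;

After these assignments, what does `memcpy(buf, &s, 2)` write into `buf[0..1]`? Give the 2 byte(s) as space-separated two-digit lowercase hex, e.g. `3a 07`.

len (1b) val=1 bits=0x1 at bit 15: 0x8000
type (10b) val=194 bits=0xc2 at bit 5: 0x9840
tag (5b) val=12 bits=0xc at bit 0: 0x984c
word = 0x984c → big-endian bytes:
  [0]=0x98  [1]=0x4c

98 4c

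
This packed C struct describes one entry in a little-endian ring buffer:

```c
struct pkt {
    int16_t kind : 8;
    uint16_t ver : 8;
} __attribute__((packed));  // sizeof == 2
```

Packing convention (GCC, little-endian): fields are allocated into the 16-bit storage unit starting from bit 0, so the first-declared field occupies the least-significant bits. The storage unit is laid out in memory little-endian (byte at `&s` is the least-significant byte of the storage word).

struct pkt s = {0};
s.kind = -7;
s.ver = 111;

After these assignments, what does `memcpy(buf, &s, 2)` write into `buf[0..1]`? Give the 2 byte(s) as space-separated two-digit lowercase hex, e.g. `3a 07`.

f9 6f

kind:8 = -7 → 0xf9 << 0 → word 0x00f9
ver:8 = 111 → 0x6f << 8 → word 0x6ff9
word = 0x6ff9 → little-endian bytes:
  [0]=0xf9  [1]=0x6f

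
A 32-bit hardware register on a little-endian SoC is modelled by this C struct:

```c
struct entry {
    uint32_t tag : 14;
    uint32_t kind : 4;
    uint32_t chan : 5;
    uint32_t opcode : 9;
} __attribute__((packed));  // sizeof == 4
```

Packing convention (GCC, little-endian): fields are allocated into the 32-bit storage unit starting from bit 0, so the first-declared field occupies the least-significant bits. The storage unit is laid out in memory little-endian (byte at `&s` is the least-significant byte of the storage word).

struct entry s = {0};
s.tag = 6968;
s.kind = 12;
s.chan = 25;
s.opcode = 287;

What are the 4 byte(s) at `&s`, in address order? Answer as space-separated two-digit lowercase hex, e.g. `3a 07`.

tag (14b) val=6968 bits=0x1b38 at bit 0: 0x00001b38
kind (4b) val=12 bits=0xc at bit 14: 0x00031b38
chan (5b) val=25 bits=0x19 at bit 18: 0x00671b38
opcode (9b) val=287 bits=0x11f at bit 23: 0x8fe71b38
word = 0x8fe71b38 → little-endian bytes:
  [0]=0x38  [1]=0x1b  [2]=0xe7  [3]=0x8f

38 1b e7 8f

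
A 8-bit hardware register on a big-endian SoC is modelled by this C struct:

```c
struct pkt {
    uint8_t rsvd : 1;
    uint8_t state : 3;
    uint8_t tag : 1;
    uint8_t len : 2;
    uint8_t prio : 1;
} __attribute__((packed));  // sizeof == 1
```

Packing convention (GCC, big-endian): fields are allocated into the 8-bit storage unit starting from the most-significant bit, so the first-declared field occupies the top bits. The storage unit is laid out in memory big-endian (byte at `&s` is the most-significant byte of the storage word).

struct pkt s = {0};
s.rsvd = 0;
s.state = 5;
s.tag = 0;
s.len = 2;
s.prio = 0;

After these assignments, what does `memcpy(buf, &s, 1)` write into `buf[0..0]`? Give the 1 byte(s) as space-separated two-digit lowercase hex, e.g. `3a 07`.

rsvd:1 = 0 → 0x0 << 7 → word 0x00
state:3 = 5 → 0x5 << 4 → word 0x50
tag:1 = 0 → 0x0 << 3 → word 0x50
len:2 = 2 → 0x2 << 1 → word 0x54
prio:1 = 0 → 0x0 << 0 → word 0x54
word = 0x54 → big-endian bytes:
  [0]=0x54

54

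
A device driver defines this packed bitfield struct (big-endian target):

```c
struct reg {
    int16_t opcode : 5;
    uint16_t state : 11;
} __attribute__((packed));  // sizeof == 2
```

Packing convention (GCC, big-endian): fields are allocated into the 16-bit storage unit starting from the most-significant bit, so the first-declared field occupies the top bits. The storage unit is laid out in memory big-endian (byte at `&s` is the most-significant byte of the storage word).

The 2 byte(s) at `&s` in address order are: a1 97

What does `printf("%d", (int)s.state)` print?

[0]=0xa1 [1]=0x97 (big-endian) → word 0xa197
opcode:5 @ bit 11 → (0xa197>>11)&0x1f = 0x14
state:11 @ bit 0 → (0xa197>>0)&0x7ff = 0x197  ←

407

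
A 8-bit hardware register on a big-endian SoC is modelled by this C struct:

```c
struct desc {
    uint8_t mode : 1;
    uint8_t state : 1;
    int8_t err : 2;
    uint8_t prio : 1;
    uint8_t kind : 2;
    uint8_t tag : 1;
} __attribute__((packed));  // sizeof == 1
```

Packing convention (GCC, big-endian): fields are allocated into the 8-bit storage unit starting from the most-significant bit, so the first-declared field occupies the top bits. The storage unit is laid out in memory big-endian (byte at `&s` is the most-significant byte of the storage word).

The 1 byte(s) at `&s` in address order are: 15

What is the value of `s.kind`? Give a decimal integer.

2

[0]=0x15 (big-endian) → word 0x15
mode [7+:1] = (word>>7) & 0x1 = 0
state [6+:1] = (word>>6) & 0x1 = 0
err [4+:2] = (word>>4) & 0x3 = 1
prio [3+:1] = (word>>3) & 0x1 = 0
kind [1+:2] = (word>>1) & 0x3 = 2  ←
tag [0+:1] = (word>>0) & 0x1 = 1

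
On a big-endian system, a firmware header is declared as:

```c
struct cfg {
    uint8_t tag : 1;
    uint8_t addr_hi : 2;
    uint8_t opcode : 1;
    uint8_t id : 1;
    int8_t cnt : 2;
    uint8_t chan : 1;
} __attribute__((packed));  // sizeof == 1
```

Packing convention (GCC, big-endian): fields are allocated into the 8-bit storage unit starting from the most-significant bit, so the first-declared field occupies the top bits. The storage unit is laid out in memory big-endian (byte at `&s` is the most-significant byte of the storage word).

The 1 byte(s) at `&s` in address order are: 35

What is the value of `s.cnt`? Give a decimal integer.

[0]=0x35 (big-endian) → word 0x35
tag [7+:1] = (word>>7) & 0x1 = 0
addr_hi [5+:2] = (word>>5) & 0x3 = 1
opcode [4+:1] = (word>>4) & 0x1 = 1
id [3+:1] = (word>>3) & 0x1 = 0
cnt [1+:2] = (word>>1) & 0x3 = 2  ←
chan [0+:1] = (word>>0) & 0x1 = 1
cnt signed 2b, MSB=1: 2 - 4 = -2

-2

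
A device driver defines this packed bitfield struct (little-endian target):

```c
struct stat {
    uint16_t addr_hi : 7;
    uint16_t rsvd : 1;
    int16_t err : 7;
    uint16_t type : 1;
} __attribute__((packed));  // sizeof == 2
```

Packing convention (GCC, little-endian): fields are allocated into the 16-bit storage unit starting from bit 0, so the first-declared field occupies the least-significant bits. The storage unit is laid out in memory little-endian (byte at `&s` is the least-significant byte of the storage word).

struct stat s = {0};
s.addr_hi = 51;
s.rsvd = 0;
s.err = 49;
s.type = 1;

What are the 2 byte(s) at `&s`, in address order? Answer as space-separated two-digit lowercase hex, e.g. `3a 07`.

[0+:7] addr_hi=51 & 0x7f = 0x33; word=0x0033
[7+:1] rsvd=0 & 0x1 = 0x0; word=0x0033
[8+:7] err=49 & 0x7f = 0x31; word=0x3133
[15+:1] type=1 & 0x1 = 0x1; word=0xb133
word = 0xb133 → little-endian bytes:
  [0]=0x33  [1]=0xb1

33 b1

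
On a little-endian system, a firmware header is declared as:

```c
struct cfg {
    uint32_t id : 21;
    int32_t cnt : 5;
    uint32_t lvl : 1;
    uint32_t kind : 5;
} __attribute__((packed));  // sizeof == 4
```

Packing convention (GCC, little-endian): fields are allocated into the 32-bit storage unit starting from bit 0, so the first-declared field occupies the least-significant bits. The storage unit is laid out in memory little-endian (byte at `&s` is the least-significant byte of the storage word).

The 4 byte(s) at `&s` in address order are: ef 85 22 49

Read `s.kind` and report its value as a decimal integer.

9

[0]=0xef [1]=0x85 [2]=0x22 [3]=0x49 (little-endian) → word 0x492285ef
id [0+:21] = (word>>0) & 0x1fffff = 165359
cnt [21+:5] = (word>>21) & 0x1f = 9
lvl [26+:1] = (word>>26) & 0x1 = 0
kind [27+:5] = (word>>27) & 0x1f = 9  ←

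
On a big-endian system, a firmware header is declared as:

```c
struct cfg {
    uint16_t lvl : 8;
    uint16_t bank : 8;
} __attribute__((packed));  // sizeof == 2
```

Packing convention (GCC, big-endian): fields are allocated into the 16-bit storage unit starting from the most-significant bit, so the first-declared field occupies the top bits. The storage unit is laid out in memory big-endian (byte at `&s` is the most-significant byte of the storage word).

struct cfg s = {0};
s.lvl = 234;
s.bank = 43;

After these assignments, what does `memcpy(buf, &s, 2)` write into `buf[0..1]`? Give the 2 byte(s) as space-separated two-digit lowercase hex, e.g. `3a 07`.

ea 2b

[8+:8] lvl=234 & 0xff = 0xea; word=0xea00
[0+:8] bank=43 & 0xff = 0x2b; word=0xea2b
word = 0xea2b → big-endian bytes:
  [0]=0xea  [1]=0x2b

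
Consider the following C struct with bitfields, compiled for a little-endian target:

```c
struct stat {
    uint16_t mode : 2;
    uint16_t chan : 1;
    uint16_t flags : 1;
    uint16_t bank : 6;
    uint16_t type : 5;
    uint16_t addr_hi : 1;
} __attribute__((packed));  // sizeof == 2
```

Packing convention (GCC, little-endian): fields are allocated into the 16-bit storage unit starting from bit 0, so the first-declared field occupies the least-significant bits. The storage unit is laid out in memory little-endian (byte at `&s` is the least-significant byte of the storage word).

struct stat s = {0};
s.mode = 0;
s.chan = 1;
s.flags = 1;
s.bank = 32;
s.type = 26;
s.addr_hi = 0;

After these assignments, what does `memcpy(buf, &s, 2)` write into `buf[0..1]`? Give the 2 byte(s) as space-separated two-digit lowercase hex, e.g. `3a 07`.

0c 6a

mode:2 = 0 → 0x0 << 0 → word 0x0000
chan:1 = 1 → 0x1 << 2 → word 0x0004
flags:1 = 1 → 0x1 << 3 → word 0x000c
bank:6 = 32 → 0x20 << 4 → word 0x020c
type:5 = 26 → 0x1a << 10 → word 0x6a0c
addr_hi:1 = 0 → 0x0 << 15 → word 0x6a0c
word = 0x6a0c → little-endian bytes:
  [0]=0x0c  [1]=0x6a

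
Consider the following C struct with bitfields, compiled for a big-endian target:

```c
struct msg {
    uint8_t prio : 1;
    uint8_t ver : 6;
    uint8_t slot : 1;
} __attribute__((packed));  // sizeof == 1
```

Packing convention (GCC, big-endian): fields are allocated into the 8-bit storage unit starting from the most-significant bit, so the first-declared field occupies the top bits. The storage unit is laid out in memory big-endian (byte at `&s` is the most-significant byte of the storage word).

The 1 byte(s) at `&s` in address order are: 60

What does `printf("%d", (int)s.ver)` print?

48

[0]=0x60 (big-endian) → word 0x60
prio:1 @ bit 7 → (0x60>>7)&0x1 = 0x0
ver:6 @ bit 1 → (0x60>>1)&0x3f = 0x30  ←
slot:1 @ bit 0 → (0x60>>0)&0x1 = 0x0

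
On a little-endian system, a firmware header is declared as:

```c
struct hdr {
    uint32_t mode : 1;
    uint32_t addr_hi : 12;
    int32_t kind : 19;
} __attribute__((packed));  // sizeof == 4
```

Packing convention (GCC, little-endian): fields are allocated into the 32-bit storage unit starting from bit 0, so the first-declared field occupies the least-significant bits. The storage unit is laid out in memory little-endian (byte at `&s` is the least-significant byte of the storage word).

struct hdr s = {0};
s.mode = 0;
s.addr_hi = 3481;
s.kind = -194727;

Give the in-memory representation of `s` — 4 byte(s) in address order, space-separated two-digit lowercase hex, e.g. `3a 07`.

32 3b eb a0

mode:1 = 0 → 0x0 << 0 → word 0x00000000
addr_hi:12 = 3481 → 0xd99 << 1 → word 0x00001b32
kind:19 = -194727 → 0x50759 << 13 → word 0xa0eb3b32
word = 0xa0eb3b32 → little-endian bytes:
  [0]=0x32  [1]=0x3b  [2]=0xeb  [3]=0xa0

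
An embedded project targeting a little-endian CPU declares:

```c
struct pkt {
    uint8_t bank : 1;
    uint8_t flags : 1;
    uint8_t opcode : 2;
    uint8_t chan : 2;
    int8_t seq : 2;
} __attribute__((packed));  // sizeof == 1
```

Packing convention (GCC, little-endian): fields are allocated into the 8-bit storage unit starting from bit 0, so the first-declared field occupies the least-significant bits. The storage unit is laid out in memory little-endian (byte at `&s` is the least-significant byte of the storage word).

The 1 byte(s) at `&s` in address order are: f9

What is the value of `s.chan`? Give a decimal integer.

[0]=0xf9 (little-endian) → word 0xf9
bank [0+:1] = (word>>0) & 0x1 = 1
flags [1+:1] = (word>>1) & 0x1 = 0
opcode [2+:2] = (word>>2) & 0x3 = 2
chan [4+:2] = (word>>4) & 0x3 = 3  ←
seq [6+:2] = (word>>6) & 0x3 = 3

3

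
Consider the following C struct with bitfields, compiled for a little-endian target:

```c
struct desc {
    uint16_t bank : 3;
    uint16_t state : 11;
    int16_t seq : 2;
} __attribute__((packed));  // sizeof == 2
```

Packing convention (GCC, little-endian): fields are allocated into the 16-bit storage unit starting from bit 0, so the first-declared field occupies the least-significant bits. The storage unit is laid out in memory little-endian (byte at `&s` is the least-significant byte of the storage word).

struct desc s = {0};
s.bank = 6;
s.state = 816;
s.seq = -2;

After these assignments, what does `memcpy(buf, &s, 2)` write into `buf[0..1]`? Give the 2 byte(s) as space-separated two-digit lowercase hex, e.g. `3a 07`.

bank:3 = 6 → 0x6 << 0 → word 0x0006
state:11 = 816 → 0x330 << 3 → word 0x1986
seq:2 = -2 → 0x2 << 14 → word 0x9986
word = 0x9986 → little-endian bytes:
  [0]=0x86  [1]=0x99

86 99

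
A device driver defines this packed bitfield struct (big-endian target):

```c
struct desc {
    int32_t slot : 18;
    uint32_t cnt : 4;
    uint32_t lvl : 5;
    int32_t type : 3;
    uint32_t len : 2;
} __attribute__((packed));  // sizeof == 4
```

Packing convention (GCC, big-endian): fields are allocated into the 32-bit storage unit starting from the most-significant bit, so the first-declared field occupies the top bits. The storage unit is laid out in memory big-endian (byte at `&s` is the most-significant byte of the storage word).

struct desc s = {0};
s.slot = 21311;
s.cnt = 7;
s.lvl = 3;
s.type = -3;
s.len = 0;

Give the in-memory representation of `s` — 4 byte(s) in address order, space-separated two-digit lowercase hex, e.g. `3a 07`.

14 cf dc 74

slot (18b) val=21311 bits=0x533f at bit 14: 0x14cfc000
cnt (4b) val=7 bits=0x7 at bit 10: 0x14cfdc00
lvl (5b) val=3 bits=0x3 at bit 5: 0x14cfdc60
type (3b) val=-3 bits=0x5 at bit 2: 0x14cfdc74
len (2b) val=0 bits=0x0 at bit 0: 0x14cfdc74
word = 0x14cfdc74 → big-endian bytes:
  [0]=0x14  [1]=0xcf  [2]=0xdc  [3]=0x74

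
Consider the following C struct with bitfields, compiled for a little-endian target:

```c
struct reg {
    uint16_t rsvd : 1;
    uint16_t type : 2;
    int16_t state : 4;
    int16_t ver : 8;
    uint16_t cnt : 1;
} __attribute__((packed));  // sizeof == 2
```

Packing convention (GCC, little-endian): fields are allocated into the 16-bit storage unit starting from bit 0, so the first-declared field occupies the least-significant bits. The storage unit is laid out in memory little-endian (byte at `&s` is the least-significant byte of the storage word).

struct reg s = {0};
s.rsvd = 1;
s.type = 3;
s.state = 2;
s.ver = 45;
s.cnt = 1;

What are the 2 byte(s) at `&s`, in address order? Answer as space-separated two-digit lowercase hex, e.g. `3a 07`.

rsvd:1 = 1 → 0x1 << 0 → word 0x0001
type:2 = 3 → 0x3 << 1 → word 0x0007
state:4 = 2 → 0x2 << 3 → word 0x0017
ver:8 = 45 → 0x2d << 7 → word 0x1697
cnt:1 = 1 → 0x1 << 15 → word 0x9697
word = 0x9697 → little-endian bytes:
  [0]=0x97  [1]=0x96

97 96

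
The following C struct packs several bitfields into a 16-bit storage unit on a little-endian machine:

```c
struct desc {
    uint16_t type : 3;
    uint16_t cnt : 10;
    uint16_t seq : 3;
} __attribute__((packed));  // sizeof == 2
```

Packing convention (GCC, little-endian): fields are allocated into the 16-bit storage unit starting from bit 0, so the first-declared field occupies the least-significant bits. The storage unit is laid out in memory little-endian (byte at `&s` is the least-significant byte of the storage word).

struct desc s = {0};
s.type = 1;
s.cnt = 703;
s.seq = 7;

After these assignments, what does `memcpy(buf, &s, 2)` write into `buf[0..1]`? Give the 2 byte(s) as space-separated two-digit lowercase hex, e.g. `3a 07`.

f9 f5

type:3 = 1 → 0x1 << 0 → word 0x0001
cnt:10 = 703 → 0x2bf << 3 → word 0x15f9
seq:3 = 7 → 0x7 << 13 → word 0xf5f9
word = 0xf5f9 → little-endian bytes:
  [0]=0xf9  [1]=0xf5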